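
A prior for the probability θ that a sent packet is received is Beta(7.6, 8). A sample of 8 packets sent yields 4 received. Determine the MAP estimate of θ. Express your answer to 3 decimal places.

θ̂_MAP = 0.491

Prior: Beta(7.6, 8).
Data: 4 successes in 8 trials. The binomial likelihood contributes θ^4(1−θ)^4, so the posterior is Beta(7.6+4, 8+4) = Beta(11.6, 12).
For Beta(a, b) with a, b > 1 the mode is (a−1)/(a+b−2) = 10.6/21.6 ≈ 0.491.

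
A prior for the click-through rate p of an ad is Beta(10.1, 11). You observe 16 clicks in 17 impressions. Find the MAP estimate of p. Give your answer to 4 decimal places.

Prior: Beta(10.1, 11).
Data: 16 successes in 17 trials. The binomial likelihood contributes p^16(1−p)^1, so the posterior is Beta(10.1+16, 11+1) = Beta(26.1, 12).
For Beta(a, b) with a, b > 1 the mode is (a−1)/(a+b−2) = 25.1/36.1 ≈ 0.6953.

p̂_MAP = 0.6953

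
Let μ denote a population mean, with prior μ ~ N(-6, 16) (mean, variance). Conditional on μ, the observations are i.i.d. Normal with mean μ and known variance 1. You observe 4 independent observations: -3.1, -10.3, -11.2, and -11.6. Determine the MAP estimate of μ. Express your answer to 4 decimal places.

n = 4; x̄ = ((-3.1) + (-10.3) + (-11.2) + (-11.6))/4 = -36.2/4 = -9.05.
For a Normal prior and Normal likelihood with known variance, the posterior is Normal; its mode equals its mean, the precision-weighted average.
Prior precision 1/σ₀² = 1/16 = 0.0625; data precision n/σ² = 4/1 = 4.
μ̂ = (0.0625·(-6) + 4·(-9.05)) / (0.0625 + 4) = (-36.575)/4.0625 = -2926/325 ≈ -9.0031.

μ̂_MAP = -9.0031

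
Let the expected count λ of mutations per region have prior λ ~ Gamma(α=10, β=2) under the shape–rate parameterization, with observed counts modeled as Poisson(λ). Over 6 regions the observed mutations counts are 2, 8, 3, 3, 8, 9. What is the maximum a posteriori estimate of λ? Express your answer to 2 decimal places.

λ̂_MAP = 5.25

Σxᵢ = 2+8+3+3+8+9 = 33, with n = 6.
Posterior ∝ λ^9e^(−2λ) · λ^33e^(−6λ) = λ^42e^(−8λ), i.e. Gamma(shape=43, rate=8).
The mode of a Gamma(a, b) with a ≥ 1 (shape–rate) is (a−1)/b = 42/8 ≈ 5.25.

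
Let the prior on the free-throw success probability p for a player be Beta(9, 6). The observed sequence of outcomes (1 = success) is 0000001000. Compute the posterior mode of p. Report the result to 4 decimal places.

Prior: Beta(9, 6).
Data: 1 success in 10 trials (from the sequence). The binomial likelihood contributes p(1−p)^9, so the posterior is Beta(9+1, 6+9) = Beta(10, 15).
For Beta(a, b) with a, b > 1 the mode is (a−1)/(a+b−2) = 9/23 ≈ 0.3913.

p̂_MAP = 0.3913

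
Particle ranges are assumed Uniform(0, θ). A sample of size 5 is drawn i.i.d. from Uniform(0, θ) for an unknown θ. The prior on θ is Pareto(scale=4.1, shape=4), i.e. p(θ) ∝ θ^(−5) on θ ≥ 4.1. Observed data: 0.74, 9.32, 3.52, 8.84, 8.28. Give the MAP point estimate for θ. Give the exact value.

θ̂_MAP = 9.32

The Uniform(0, θ) likelihood is θ^(−n) for θ ≥ max(xᵢ), zero otherwise. Here max(xᵢ) = 9.32.
Posterior ∝ θ^(−5) · θ^(−5) = θ^(−10) on θ ≥ max(4.1, 9.32) = 9.32.
This density is strictly decreasing in θ, so the posterior mode lies at the lower boundary of the support.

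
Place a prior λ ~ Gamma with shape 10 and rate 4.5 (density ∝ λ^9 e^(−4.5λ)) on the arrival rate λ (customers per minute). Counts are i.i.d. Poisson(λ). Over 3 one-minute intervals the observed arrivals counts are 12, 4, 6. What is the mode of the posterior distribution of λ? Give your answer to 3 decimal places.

λ̂_MAP = 4.133

Σxᵢ = 12+4+6 = 22, with n = 3.
Posterior ∝ λ^9e^(−4.5λ) · λ^22e^(−3λ) = λ^31e^(−7.5λ), i.e. Gamma(shape=32, rate=7.5).
The mode of a Gamma(a, b) with a ≥ 1 (shape–rate) is (a−1)/b = 31/7.5 ≈ 4.133.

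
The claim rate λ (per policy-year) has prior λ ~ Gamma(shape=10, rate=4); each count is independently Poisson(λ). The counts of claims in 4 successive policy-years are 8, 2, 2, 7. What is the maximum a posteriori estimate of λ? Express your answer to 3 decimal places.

Σxᵢ = 8+2+2+7 = 19, with n = 4.
Posterior ∝ λ^9e^(−4λ) · λ^19e^(−4λ) = λ^28e^(−8λ), i.e. Gamma(shape=29, rate=8).
The mode of a Gamma(a, b) with a ≥ 1 (shape–rate) is (a−1)/b = 28/8 ≈ 3.500.

λ̂_MAP = 3.500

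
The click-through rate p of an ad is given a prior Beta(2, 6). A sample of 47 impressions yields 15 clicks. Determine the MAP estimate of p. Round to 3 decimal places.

Prior: Beta(2, 6).
Data: 15 successes in 47 trials. The binomial likelihood contributes p^15(1−p)^32, so the posterior is Beta(2+15, 6+32) = Beta(17, 38).
For Beta(a, b) with a, b > 1 the mode is (a−1)/(a+b−2) = 16/53 ≈ 0.302.

p̂_MAP = 0.302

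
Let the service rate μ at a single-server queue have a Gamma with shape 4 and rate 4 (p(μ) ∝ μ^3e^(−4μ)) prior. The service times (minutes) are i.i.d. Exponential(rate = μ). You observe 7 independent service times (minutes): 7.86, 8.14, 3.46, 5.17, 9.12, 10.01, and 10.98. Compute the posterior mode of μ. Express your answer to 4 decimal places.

The Exponential(rate=μ) likelihood is ∝ μ^n e^(−μΣtᵢ). Here n = 7 and Σtᵢ = 7.86 + 8.14 + 3.46 + 5.17 + 9.12 + 10.01 + 10.98 = 54.74.
Posterior ∝ μ^3e^(−4μ) · μ^7e^(−54.74μ) = μ^10e^(−58.74μ), i.e. Gamma(11, 58.74).
Mode = (a−1)/b = 10/58.74 ≈ 0.1702.

μ̂_MAP = 0.1702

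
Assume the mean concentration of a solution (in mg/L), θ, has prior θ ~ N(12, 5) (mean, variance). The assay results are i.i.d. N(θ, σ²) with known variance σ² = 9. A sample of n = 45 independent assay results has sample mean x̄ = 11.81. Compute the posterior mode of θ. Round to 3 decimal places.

n = 45, x̄ = 11.81.
For a Normal prior and Normal likelihood with known variance, the posterior is Normal; its mode equals its mean, the precision-weighted average.
Prior precision 1/σ₀² = 1/5 = 0.2; data precision n/σ² = 45/9 = 5.
θ̂ = (0.2·12 + 5·11.81) / (0.2 + 5) = 61.45/5.2 = 1229/104 ≈ 11.817.

θ̂_MAP = 11.817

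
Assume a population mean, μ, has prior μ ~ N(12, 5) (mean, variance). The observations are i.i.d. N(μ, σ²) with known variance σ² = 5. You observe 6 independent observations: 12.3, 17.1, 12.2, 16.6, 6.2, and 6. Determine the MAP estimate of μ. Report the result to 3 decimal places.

μ̂_MAP = 11.771

n = 6; x̄ = (12.3 + 17.1 + 12.2 + 16.6 + 6.2 + 6)/6 = 70.4/6 = 176/15 ≈ 11.7333.
For a Normal prior and Normal likelihood with known variance, the posterior is Normal; its mode equals its mean, the precision-weighted average.
Prior precision 1/σ₀² = 1/5 = 0.2; data precision n/σ² = 6/5 = 1.2.
μ̂ = (0.2·12 + 1.2·(176/15)) / (0.2 + 1.2) = 16.48/1.4 = 412/35 ≈ 11.771.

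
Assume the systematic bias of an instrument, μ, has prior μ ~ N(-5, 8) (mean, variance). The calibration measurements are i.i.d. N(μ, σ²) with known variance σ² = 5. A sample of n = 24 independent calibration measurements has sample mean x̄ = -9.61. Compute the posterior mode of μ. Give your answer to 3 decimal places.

μ̂_MAP = -9.493

n = 24, x̄ = -9.61.
For a Normal prior and Normal likelihood with known variance, the posterior is Normal; its mode equals its mean, the precision-weighted average.
Prior precision 1/σ₀² = 1/8 = 0.125; data precision n/σ² = 24/5 = 4.8.
μ̂ = (0.125·(-5) + 4.8·(-9.61)) / (0.125 + 4.8) = (-46.753)/4.925 = -46753/4925 ≈ -9.493.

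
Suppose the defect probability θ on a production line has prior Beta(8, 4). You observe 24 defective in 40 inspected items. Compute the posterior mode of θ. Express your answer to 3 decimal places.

Prior: Beta(8, 4).
Data: 24 successes in 40 trials. The binomial likelihood contributes θ^24(1−θ)^16, so the posterior is Beta(8+24, 4+16) = Beta(32, 20).
For Beta(a, b) with a, b > 1 the mode is (a−1)/(a+b−2) = 31/50 ≈ 0.620.

θ̂_MAP = 0.620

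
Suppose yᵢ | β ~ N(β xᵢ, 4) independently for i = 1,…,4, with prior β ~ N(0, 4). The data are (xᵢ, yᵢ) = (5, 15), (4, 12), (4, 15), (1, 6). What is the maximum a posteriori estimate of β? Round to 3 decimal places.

β̂_MAP = 3.203

log p(β | y) = −Σ(yᵢ − βxᵢ)²/(2·4) − β²/(2·4) + const.
Setting the derivative to zero: Σxᵢ(yᵢ − βxᵢ)/4 − β/4 = 0, so β = Σxᵢyᵢ / (Σxᵢ² + σ²/τ²).
Σxᵢyᵢ = 5·15 + 4·12 + 4·15 + 1·6 = 189; Σxᵢ² = 58; σ²/τ² = 1.
β̂_MAP = 189 / (58 + 1) = 189/59 ≈ 3.203.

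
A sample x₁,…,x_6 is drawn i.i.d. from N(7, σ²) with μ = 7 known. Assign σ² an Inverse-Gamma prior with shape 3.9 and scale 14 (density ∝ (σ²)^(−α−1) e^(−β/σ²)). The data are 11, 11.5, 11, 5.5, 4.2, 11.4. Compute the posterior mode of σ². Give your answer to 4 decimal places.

σ̂²_MAP = 6.9430

Sum of squared deviations about the known mean: SS = (11−7)² + (11.5−7)² + (11−7)² + (5.5−7)² + (4.2−7)² + (11.4−7)² = 81.7.
The Normal likelihood contributes (σ²)^(−n/2) exp(−SS/(2σ²)), so the posterior is Inverse-Gamma(α + n/2, β + SS/2) = Inverse-Gamma(6.9, 54.85).
The mode of Inverse-Gamma(a, b) is b/(a+1) = 54.85/7.9 ≈ 6.9430.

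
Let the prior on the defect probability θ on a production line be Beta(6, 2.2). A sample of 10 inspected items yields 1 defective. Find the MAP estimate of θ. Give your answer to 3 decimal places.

θ̂_MAP = 0.370

Prior: Beta(6, 2.2).
Data: 1 success in 10 trials. The binomial likelihood contributes θ(1−θ)^9, so the posterior is Beta(6+1, 2.2+9) = Beta(7, 11.2).
For Beta(a, b) with a, b > 1 the mode is (a−1)/(a+b−2) = 6/16.2 ≈ 0.370.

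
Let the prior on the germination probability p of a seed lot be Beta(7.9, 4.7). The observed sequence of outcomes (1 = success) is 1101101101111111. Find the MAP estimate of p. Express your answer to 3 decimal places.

p̂_MAP = 0.748

Prior: Beta(7.9, 4.7).
Data: 13 successes in 16 trials (from the sequence). The binomial likelihood contributes p^13(1−p)^3, so the posterior is Beta(7.9+13, 4.7+3) = Beta(20.9, 7.7).
For Beta(a, b) with a, b > 1 the mode is (a−1)/(a+b−2) = 19.9/26.6 ≈ 0.748.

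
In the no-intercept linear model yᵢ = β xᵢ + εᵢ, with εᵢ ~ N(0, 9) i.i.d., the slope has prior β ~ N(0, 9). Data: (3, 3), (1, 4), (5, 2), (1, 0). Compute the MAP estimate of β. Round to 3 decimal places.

β̂_MAP = 0.622

log p(β | y) = −Σ(yᵢ − βxᵢ)²/(2·9) − β²/(2·9) + const.
Setting the derivative to zero: Σxᵢ(yᵢ − βxᵢ)/9 − β/9 = 0, so β = Σxᵢyᵢ / (Σxᵢ² + σ²/τ²).
Σxᵢyᵢ = 3·3 + 1·4 + 5·2 + 1·0 = 23; Σxᵢ² = 36; σ²/τ² = 1.
β̂_MAP = 23 / (36 + 1) = 23/37 ≈ 0.622.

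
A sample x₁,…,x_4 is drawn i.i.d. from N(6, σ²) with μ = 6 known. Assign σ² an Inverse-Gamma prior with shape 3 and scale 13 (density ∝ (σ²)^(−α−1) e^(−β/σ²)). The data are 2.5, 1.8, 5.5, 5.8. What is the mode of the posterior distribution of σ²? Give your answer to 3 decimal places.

Sum of squared deviations about the known mean: SS = (2.5−6)² + (1.8−6)² + (5.5−6)² + (5.8−6)² = 30.18.
The Normal likelihood contributes (σ²)^(−n/2) exp(−SS/(2σ²)), so the posterior is Inverse-Gamma(α + n/2, β + SS/2) = Inverse-Gamma(5, 28.09).
The mode of Inverse-Gamma(a, b) is b/(a+1) = 28.09/6 ≈ 4.682.

σ̂²_MAP = 4.682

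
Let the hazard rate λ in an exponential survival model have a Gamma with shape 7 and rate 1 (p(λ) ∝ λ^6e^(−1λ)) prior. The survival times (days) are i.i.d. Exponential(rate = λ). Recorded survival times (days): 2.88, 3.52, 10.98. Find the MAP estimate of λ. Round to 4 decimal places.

λ̂_MAP = 0.4897

The Exponential(rate=λ) likelihood is ∝ λ^n e^(−λΣtᵢ). Here n = 3 and Σtᵢ = 2.88 + 3.52 + 10.98 = 17.38.
Posterior ∝ λ^6e^(−1λ) · λ^3e^(−17.38λ) = λ^9e^(−18.38λ), i.e. Gamma(10, 18.38).
Mode = (a−1)/b = 9/18.38 ≈ 0.4897.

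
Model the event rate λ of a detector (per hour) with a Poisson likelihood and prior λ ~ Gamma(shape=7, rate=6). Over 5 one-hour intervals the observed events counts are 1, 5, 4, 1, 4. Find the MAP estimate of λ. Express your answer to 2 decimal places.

λ̂_MAP = 1.91

Σxᵢ = 1+5+4+1+4 = 15, with n = 5.
Posterior ∝ λ^6e^(−6λ) · λ^15e^(−5λ) = λ^21e^(−11λ), i.e. Gamma(shape=22, rate=11).
The mode of a Gamma(a, b) with a ≥ 1 (shape–rate) is (a−1)/b = 21/11 ≈ 1.91.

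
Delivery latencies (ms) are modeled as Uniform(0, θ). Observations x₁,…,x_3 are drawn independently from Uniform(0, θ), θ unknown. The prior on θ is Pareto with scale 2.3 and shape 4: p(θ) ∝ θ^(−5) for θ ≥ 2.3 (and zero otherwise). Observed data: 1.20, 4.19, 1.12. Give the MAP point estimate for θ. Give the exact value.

The Uniform(0, θ) likelihood is θ^(−n) for θ ≥ max(xᵢ), zero otherwise. Here max(xᵢ) = 4.19.
Posterior ∝ θ^(−5) · θ^(−3) = θ^(−8) on θ ≥ max(2.3, 4.19) = 4.19.
This density is strictly decreasing in θ, so the posterior mode lies at the lower boundary of the support.

θ̂_MAP = 4.19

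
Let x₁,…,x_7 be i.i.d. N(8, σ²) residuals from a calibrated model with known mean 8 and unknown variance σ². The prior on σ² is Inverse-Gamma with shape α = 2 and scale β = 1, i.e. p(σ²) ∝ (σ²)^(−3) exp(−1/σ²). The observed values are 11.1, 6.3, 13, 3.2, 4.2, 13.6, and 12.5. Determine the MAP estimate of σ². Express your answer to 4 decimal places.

Sum of squared deviations about the known mean: SS = (11.1−8)² + (6.3−8)² + (13−8)² + (3.2−8)² + (4.2−8)² + (13.6−8)² + (12.5−8)² = 126.59.
The Normal likelihood contributes (σ²)^(−n/2) exp(−SS/(2σ²)), so the posterior is Inverse-Gamma(α + n/2, β + SS/2) = Inverse-Gamma(5.5, 64.295).
The mode of Inverse-Gamma(a, b) is b/(a+1) = 64.295/6.5 ≈ 9.8915.

σ̂²_MAP = 9.8915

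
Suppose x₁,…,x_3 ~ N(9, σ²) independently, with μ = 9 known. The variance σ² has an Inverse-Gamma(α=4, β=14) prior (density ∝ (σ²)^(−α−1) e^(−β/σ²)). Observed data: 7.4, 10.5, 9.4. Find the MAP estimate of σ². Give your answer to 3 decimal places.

Sum of squared deviations about the known mean: SS = (7.4−9)² + (10.5−9)² + (9.4−9)² = 4.97.
The Normal likelihood contributes (σ²)^(−n/2) exp(−SS/(2σ²)), so the posterior is Inverse-Gamma(α + n/2, β + SS/2) = Inverse-Gamma(5.5, 16.485).
The mode of Inverse-Gamma(a, b) is b/(a+1) = 16.485/6.5 ≈ 2.536.

σ̂²_MAP = 2.536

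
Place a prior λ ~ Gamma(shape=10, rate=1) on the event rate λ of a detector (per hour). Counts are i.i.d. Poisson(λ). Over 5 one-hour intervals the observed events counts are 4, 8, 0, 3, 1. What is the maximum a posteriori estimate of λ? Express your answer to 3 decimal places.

Σxᵢ = 4+8+0+3+1 = 16, with n = 5.
Posterior ∝ λ^9e^(−1λ) · λ^16e^(−5λ) = λ^25e^(−6λ), i.e. Gamma(shape=26, rate=6).
The mode of a Gamma(a, b) with a ≥ 1 (shape–rate) is (a−1)/b = 25/6 ≈ 4.167.

λ̂_MAP = 4.167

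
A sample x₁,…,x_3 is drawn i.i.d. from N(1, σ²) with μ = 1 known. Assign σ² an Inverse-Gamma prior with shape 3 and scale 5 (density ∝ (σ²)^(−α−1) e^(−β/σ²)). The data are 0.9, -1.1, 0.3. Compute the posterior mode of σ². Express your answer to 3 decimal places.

σ̂²_MAP = 1.355

Sum of squared deviations about the known mean: SS = (0.9−1)² + (-1.1−1)² + (0.3−1)² = 4.91.
The Normal likelihood contributes (σ²)^(−n/2) exp(−SS/(2σ²)), so the posterior is Inverse-Gamma(α + n/2, β + SS/2) = Inverse-Gamma(4.5, 7.455).
The mode of Inverse-Gamma(a, b) is b/(a+1) = 7.455/5.5 ≈ 1.355.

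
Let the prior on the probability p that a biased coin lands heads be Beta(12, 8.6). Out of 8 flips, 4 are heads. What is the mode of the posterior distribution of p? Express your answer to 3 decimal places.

p̂_MAP = 0.564

Prior: Beta(12, 8.6).
Data: 4 successes in 8 trials. The binomial likelihood contributes p^4(1−p)^4, so the posterior is Beta(12+4, 8.6+4) = Beta(16, 12.6).
For Beta(a, b) with a, b > 1 the mode is (a−1)/(a+b−2) = 15/26.6 ≈ 0.564.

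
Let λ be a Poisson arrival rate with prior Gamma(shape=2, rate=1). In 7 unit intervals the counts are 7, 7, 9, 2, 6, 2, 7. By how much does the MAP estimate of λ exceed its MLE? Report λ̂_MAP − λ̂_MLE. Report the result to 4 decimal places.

MAP − MLE = -0.5893

Σxᵢ = 40. Posterior is Gamma(42, 8); MAP = (42−1)/8 = 41/8 ≈ 5.12500.
MLE = x̄ = 40/7 ≈ 5.71429.
Difference = 41/8 − 40/7 = -33/56 ≈ -0.5893.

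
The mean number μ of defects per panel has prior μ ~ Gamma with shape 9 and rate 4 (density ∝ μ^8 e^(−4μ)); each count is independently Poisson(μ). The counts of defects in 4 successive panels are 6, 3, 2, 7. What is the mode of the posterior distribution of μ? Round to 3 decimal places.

μ̂_MAP = 3.250

Σxᵢ = 6+3+2+7 = 18, with n = 4.
Posterior ∝ μ^8e^(−4μ) · μ^18e^(−4μ) = μ^26e^(−8μ), i.e. Gamma(shape=27, rate=8).
The mode of a Gamma(a, b) with a ≥ 1 (shape–rate) is (a−1)/b = 26/8 ≈ 3.250.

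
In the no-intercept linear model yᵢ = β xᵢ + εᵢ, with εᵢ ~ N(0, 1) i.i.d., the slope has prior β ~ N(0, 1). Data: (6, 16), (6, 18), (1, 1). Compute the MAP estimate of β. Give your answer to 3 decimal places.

log p(β | y) = −Σ(yᵢ − βxᵢ)²/(2·1) − β²/(2·1) + const.
Setting the derivative to zero: Σxᵢ(yᵢ − βxᵢ)/1 − β/1 = 0, so β = Σxᵢyᵢ / (Σxᵢ² + σ²/τ²).
Σxᵢyᵢ = 6·16 + 6·18 + 1·1 = 205; Σxᵢ² = 73; σ²/τ² = 1.
β̂_MAP = 205 / (73 + 1) = 205/74 ≈ 2.770.

β̂_MAP = 2.770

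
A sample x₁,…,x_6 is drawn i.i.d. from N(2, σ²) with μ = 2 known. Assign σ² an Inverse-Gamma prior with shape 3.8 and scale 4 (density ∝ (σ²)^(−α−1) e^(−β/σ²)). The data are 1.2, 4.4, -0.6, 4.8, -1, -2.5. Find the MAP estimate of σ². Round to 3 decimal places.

Sum of squared deviations about the known mean: SS = (1.2−2)² + (4.4−2)² + (-0.6−2)² + (4.8−2)² + (-1−2)² + (-2.5−2)² = 50.25.
The Normal likelihood contributes (σ²)^(−n/2) exp(−SS/(2σ²)), so the posterior is Inverse-Gamma(α + n/2, β + SS/2) = Inverse-Gamma(6.8, 29.125).
The mode of Inverse-Gamma(a, b) is b/(a+1) = 29.125/7.8 ≈ 3.734.

σ̂²_MAP = 3.734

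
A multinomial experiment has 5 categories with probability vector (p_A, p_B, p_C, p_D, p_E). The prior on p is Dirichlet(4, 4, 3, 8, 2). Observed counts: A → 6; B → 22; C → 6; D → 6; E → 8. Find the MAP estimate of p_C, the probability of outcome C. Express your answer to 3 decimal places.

MAP estimate of p_C = 0.125

The posterior is Dirichlet(αᵢ + nᵢ) = Dirichlet(10, 26, 9, 14, 10).
For a Dirichlet(a₁,…,a_K) with all aᵢ > 1, the mode has j-th component (aⱼ − 1)/(Σaᵢ − K).
Here Σaᵢ = 69 and K = 5, so p_C = (9 − 1)/(69 − 5) = 8/64 ≈ 0.125.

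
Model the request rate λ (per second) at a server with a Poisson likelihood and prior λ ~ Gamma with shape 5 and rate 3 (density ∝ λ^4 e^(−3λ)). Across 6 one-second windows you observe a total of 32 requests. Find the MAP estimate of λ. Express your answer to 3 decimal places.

λ̂_MAP = 4.000

Σxᵢ = 32, n = 6.
Posterior ∝ λ^4e^(−3λ) · λ^32e^(−6λ) = λ^36e^(−9λ), i.e. Gamma(shape=37, rate=9).
The mode of a Gamma(a, b) with a ≥ 1 (shape–rate) is (a−1)/b = 36/9 ≈ 4.000.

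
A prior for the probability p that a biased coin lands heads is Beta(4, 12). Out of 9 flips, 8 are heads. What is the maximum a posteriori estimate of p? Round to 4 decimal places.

Prior: Beta(4, 12).
Data: 8 successes in 9 trials. The binomial likelihood contributes p^8(1−p)^1, so the posterior is Beta(4+8, 12+1) = Beta(12, 13).
For Beta(a, b) with a, b > 1 the mode is (a−1)/(a+b−2) = 11/23 ≈ 0.4783.

p̂_MAP = 0.4783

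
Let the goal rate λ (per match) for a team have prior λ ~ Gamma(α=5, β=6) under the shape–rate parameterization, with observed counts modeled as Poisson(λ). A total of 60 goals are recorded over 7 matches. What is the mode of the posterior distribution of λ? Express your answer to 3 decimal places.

Σxᵢ = 60, n = 7.
Posterior ∝ λ^4e^(−6λ) · λ^60e^(−7λ) = λ^64e^(−13λ), i.e. Gamma(shape=65, rate=13).
The mode of a Gamma(a, b) with a ≥ 1 (shape–rate) is (a−1)/b = 64/13 ≈ 4.923.

λ̂_MAP = 4.923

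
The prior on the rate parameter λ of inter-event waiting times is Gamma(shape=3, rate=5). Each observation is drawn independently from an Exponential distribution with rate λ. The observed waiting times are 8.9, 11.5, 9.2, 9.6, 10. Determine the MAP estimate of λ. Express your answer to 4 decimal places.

λ̂_MAP = 0.1292

The Exponential(rate=λ) likelihood is ∝ λ^n e^(−λΣtᵢ). Here n = 5 and Σtᵢ = 8.9 + 11.5 + 9.2 + 9.6 + 10 = 49.2.
Posterior ∝ λ^2e^(−5λ) · λ^5e^(−49.2λ) = λ^7e^(−54.2λ), i.e. Gamma(8, 54.2).
Mode = (a−1)/b = 7/54.2 ≈ 0.1292.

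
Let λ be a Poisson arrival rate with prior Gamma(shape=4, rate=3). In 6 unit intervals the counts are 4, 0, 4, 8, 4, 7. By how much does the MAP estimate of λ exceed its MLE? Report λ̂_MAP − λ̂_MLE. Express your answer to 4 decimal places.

Σxᵢ = 27. Posterior is Gamma(31, 9); MAP = (31−1)/9 = 30/9 ≈ 3.33333.
MLE = x̄ = 27/6 ≈ 4.50000.
Difference = 30/9 − 27/6 = -7/6 ≈ -1.1667.

MAP − MLE = -1.1667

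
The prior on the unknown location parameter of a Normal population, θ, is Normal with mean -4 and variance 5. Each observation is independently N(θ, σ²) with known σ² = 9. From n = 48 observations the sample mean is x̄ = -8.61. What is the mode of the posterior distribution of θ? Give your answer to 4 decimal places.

n = 48, x̄ = -8.61.
For a Normal prior and Normal likelihood with known variance, the posterior is Normal; its mode equals its mean, the precision-weighted average.
Prior precision 1/σ₀² = 1/5 = 0.2; data precision n/σ² = 48/9 = 16/3.
θ̂ = (0.2·(-4) + (16/3)·(-8.61)) / (0.2 + 16/3) = (-46.72)/(83/15) = -3504/415 ≈ -8.4434.

θ̂_MAP = -8.4434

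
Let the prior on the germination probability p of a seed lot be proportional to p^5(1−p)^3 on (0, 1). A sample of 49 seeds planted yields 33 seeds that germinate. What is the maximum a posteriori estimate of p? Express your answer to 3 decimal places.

p̂_MAP = 0.667

The prior density ∝ p^5(1−p)^3 is the kernel of Beta(6, 4).
Data: 33 successes in 49 trials. The binomial likelihood contributes p^33(1−p)^16, so the posterior is Beta(6+33, 4+16) = Beta(39, 20).
For Beta(a, b) with a, b > 1 the mode is (a−1)/(a+b−2) = 38/57 ≈ 0.667.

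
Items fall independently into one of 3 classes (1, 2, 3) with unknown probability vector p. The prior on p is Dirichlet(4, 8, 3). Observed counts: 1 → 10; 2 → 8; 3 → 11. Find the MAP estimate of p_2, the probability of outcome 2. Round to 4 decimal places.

MAP estimate: 0.3659

The posterior is Dirichlet(αᵢ + nᵢ) = Dirichlet(14, 16, 14).
For a Dirichlet(a₁,…,a_K) with all aᵢ > 1, the mode has j-th component (aⱼ − 1)/(Σaᵢ − K).
Here Σaᵢ = 44 and K = 3, so p_2 = (16 − 1)/(44 − 3) = 15/41 ≈ 0.3659.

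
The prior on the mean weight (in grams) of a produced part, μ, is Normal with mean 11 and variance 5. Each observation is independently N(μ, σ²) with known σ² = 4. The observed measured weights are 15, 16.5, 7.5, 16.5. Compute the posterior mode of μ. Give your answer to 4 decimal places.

μ̂_MAP = 13.3958

n = 4; x̄ = (15 + 16.5 + 7.5 + 16.5)/4 = 55.5/4 = 13.875.
For a Normal prior and Normal likelihood with known variance, the posterior is Normal; its mode equals its mean, the precision-weighted average.
Prior precision 1/σ₀² = 1/5 = 0.2; data precision n/σ² = 4/4 = 1.
μ̂ = (0.2·11 + 1·13.875) / (0.2 + 1) = 16.075/1.2 = 643/48 ≈ 13.3958.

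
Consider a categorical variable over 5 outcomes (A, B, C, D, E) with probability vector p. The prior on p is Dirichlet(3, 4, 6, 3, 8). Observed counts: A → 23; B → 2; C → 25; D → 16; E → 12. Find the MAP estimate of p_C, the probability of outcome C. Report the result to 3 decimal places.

MAP estimate of p_C = 0.309

The posterior is Dirichlet(αᵢ + nᵢ) = Dirichlet(26, 6, 31, 19, 20).
For a Dirichlet(a₁,…,a_K) with all aᵢ > 1, the mode has j-th component (aⱼ − 1)/(Σaᵢ − K).
Here Σaᵢ = 102 and K = 5, so p_C = (31 − 1)/(102 − 5) = 30/97 ≈ 0.309.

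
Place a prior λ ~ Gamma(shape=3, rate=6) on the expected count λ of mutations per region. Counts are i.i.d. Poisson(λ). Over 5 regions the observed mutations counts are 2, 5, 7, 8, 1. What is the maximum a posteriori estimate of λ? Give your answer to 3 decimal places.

Σxᵢ = 2+5+7+8+1 = 23, with n = 5.
Posterior ∝ λ^2e^(−6λ) · λ^23e^(−5λ) = λ^25e^(−11λ), i.e. Gamma(shape=26, rate=11).
The mode of a Gamma(a, b) with a ≥ 1 (shape–rate) is (a−1)/b = 25/11 ≈ 2.273.

λ̂_MAP = 2.273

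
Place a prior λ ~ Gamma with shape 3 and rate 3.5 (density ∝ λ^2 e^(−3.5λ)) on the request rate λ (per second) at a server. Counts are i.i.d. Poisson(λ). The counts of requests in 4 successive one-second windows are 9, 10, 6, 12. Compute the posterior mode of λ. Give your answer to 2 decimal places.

λ̂_MAP = 5.20

Σxᵢ = 9+10+6+12 = 37, with n = 4.
Posterior ∝ λ^2e^(−3.5λ) · λ^37e^(−4λ) = λ^39e^(−7.5λ), i.e. Gamma(shape=40, rate=7.5).
The mode of a Gamma(a, b) with a ≥ 1 (shape–rate) is (a−1)/b = 39/7.5 ≈ 5.20.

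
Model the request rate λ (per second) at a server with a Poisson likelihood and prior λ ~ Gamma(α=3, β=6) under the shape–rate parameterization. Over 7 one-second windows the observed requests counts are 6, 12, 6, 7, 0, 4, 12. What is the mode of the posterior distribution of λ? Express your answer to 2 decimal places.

λ̂_MAP = 3.77

Σxᵢ = 6+12+6+7+0+4+12 = 47, with n = 7.
Posterior ∝ λ^2e^(−6λ) · λ^47e^(−7λ) = λ^49e^(−13λ), i.e. Gamma(shape=50, rate=13).
The mode of a Gamma(a, b) with a ≥ 1 (shape–rate) is (a−1)/b = 49/13 ≈ 3.77.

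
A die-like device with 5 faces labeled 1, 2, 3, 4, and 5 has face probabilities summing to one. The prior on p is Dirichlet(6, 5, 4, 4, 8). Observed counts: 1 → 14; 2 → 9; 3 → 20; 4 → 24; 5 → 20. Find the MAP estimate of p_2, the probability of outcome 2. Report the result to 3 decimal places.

MAP estimate: 0.119

The posterior is Dirichlet(αᵢ + nᵢ) = Dirichlet(20, 14, 24, 28, 28).
For a Dirichlet(a₁,…,a_K) with all aᵢ > 1, the mode has j-th component (aⱼ − 1)/(Σaᵢ − K).
Here Σaᵢ = 114 and K = 5, so p_2 = (14 − 1)/(114 − 5) = 13/109 ≈ 0.119.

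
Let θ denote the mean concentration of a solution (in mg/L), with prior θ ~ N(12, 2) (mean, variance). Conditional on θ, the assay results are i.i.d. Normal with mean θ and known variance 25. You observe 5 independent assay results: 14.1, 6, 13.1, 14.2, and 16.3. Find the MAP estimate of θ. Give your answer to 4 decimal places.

n = 5; x̄ = (14.1 + 6 + 13.1 + 14.2 + 16.3)/5 = 63.7/5 = 12.74.
For a Normal prior and Normal likelihood with known variance, the posterior is Normal; its mode equals its mean, the precision-weighted average.
Prior precision 1/σ₀² = 1/2 = 0.5; data precision n/σ² = 5/25 = 0.2.
θ̂ = (0.5·12 + 0.2·12.74) / (0.5 + 0.2) = 8.548/0.7 = 2137/175 ≈ 12.2114.

θ̂_MAP = 12.2114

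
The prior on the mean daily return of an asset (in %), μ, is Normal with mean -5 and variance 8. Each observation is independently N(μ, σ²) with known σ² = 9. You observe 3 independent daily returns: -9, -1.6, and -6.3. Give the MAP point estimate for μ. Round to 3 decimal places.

n = 3; x̄ = ((-9) + (-1.6) + (-6.3))/3 = -16.9/3 = -169/30 ≈ -5.6333.
For a Normal prior and Normal likelihood with known variance, the posterior is Normal; its mode equals its mean, the precision-weighted average.
Prior precision 1/σ₀² = 1/8 = 0.125; data precision n/σ² = 3/9 = 1/3.
μ̂ = (0.125·(-5) + (1/3)·(-169/30)) / (0.125 + 1/3) = (-901/360)/(11/24) = -901/165 ≈ -5.461.

μ̂_MAP = -5.461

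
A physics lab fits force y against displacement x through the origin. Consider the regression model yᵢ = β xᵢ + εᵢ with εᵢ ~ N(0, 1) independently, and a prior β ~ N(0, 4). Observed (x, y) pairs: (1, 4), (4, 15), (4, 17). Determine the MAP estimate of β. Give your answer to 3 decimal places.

log p(β | y) = −Σ(yᵢ − βxᵢ)²/(2·1) − β²/(2·4) + const.
Setting the derivative to zero: Σxᵢ(yᵢ − βxᵢ)/1 − β/4 = 0, so β = Σxᵢyᵢ / (Σxᵢ² + σ²/τ²).
Σxᵢyᵢ = 1·4 + 4·15 + 4·17 = 132; Σxᵢ² = 33; σ²/τ² = 0.25.
β̂_MAP = 132 / (33 + 0.25) = 132/33.25 ≈ 3.970.

β̂_MAP = 3.970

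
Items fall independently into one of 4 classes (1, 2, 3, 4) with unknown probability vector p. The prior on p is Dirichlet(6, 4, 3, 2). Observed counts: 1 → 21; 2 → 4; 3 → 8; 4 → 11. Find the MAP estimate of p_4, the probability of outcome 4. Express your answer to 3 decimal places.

The posterior is Dirichlet(αᵢ + nᵢ) = Dirichlet(27, 8, 11, 13).
For a Dirichlet(a₁,…,a_K) with all aᵢ > 1, the mode has j-th component (aⱼ − 1)/(Σaᵢ − K).
Here Σaᵢ = 59 and K = 4, so p_4 = (13 − 1)/(59 − 4) = 12/55 ≈ 0.218.

MAP estimate: 0.218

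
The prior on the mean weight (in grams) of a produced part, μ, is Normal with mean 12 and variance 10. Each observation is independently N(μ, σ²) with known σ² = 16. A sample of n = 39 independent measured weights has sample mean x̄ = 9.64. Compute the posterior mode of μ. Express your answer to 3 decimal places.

μ̂_MAP = 9.733

n = 39, x̄ = 9.64.
For a Normal prior and Normal likelihood with known variance, the posterior is Normal; its mode equals its mean, the precision-weighted average.
Prior precision 1/σ₀² = 1/10 = 0.1; data precision n/σ² = 39/16 = 2.4375.
μ̂ = (0.1·12 + 2.4375·9.64) / (0.1 + 2.4375) = 24.6975/2.5375 = 9879/1015 ≈ 9.733.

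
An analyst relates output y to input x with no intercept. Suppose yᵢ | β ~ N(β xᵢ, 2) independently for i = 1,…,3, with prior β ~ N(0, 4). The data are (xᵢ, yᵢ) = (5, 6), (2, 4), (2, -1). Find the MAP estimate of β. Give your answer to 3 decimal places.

β̂_MAP = 1.075

log p(β | y) = −Σ(yᵢ − βxᵢ)²/(2·2) − β²/(2·4) + const.
Setting the derivative to zero: Σxᵢ(yᵢ − βxᵢ)/2 − β/4 = 0, so β = Σxᵢyᵢ / (Σxᵢ² + σ²/τ²).
Σxᵢyᵢ = 5·6 + 2·4 + 2·(-1) = 36; Σxᵢ² = 33; σ²/τ² = 0.5.
β̂_MAP = 36 / (33 + 0.5) = 36/33.5 ≈ 1.075.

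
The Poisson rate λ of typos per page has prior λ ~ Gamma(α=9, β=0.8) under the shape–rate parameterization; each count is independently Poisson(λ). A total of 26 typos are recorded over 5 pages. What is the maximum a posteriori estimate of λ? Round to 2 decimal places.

Σxᵢ = 26, n = 5.
Posterior ∝ λ^8e^(−0.8λ) · λ^26e^(−5λ) = λ^34e^(−5.8λ), i.e. Gamma(shape=35, rate=5.8).
The mode of a Gamma(a, b) with a ≥ 1 (shape–rate) is (a−1)/b = 34/5.8 ≈ 5.86.

λ̂_MAP = 5.86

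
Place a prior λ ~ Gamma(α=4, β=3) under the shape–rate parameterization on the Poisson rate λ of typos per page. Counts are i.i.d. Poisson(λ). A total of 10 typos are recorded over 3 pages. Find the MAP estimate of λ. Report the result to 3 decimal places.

λ̂_MAP = 2.167

Σxᵢ = 10, n = 3.
Posterior ∝ λ^3e^(−3λ) · λ^10e^(−3λ) = λ^13e^(−6λ), i.e. Gamma(shape=14, rate=6).
The mode of a Gamma(a, b) with a ≥ 1 (shape–rate) is (a−1)/b = 13/6 ≈ 2.167.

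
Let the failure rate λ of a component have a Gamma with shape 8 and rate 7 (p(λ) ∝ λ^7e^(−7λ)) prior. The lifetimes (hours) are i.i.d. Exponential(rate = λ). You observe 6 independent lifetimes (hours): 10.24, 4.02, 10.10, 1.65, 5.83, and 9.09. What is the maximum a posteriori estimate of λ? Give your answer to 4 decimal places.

The Exponential(rate=λ) likelihood is ∝ λ^n e^(−λΣtᵢ). Here n = 6 and Σtᵢ = 10.24 + 4.02 + 10.10 + 1.65 + 5.83 + 9.09 = 40.93.
Posterior ∝ λ^7e^(−7λ) · λ^6e^(−40.93λ) = λ^13e^(−47.93λ), i.e. Gamma(14, 47.93).
Mode = (a−1)/b = 13/47.93 ≈ 0.2712.

λ̂_MAP = 0.2712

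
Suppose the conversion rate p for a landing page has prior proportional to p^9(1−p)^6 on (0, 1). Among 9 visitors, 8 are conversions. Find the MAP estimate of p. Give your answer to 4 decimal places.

p̂_MAP = 0.7083

The prior density ∝ p^9(1−p)^6 is the kernel of Beta(10, 7).
Data: 8 successes in 9 trials. The binomial likelihood contributes p^8(1−p)^1, so the posterior is Beta(10+8, 7+1) = Beta(18, 8).
For Beta(a, b) with a, b > 1 the mode is (a−1)/(a+b−2) = 17/24 ≈ 0.7083.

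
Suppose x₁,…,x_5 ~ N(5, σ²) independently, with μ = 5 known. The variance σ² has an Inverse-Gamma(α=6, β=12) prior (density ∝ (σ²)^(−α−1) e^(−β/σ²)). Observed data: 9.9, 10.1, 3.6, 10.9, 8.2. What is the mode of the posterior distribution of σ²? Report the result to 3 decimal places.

Sum of squared deviations about the known mean: SS = (9.9−5)² + (10.1−5)² + (3.6−5)² + (10.9−5)² + (8.2−5)² = 97.03.
The Normal likelihood contributes (σ²)^(−n/2) exp(−SS/(2σ²)), so the posterior is Inverse-Gamma(α + n/2, β + SS/2) = Inverse-Gamma(8.5, 60.515).
The mode of Inverse-Gamma(a, b) is b/(a+1) = 60.515/9.5 ≈ 6.370.

σ̂²_MAP = 6.370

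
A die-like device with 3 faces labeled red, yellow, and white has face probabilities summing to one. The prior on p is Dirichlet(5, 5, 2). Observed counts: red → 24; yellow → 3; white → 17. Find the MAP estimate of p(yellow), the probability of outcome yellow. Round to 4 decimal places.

MAP estimate of p(yellow) = 0.1321

The posterior is Dirichlet(αᵢ + nᵢ) = Dirichlet(29, 8, 19).
For a Dirichlet(a₁,…,a_K) with all aᵢ > 1, the mode has j-th component (aⱼ − 1)/(Σaᵢ − K).
Here Σaᵢ = 56 and K = 3, so p(yellow) = (8 − 1)/(56 − 3) = 7/53 ≈ 0.1321.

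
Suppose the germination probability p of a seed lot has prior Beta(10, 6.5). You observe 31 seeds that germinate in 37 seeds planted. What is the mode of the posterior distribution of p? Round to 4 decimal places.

p̂_MAP = 0.7767

Prior: Beta(10, 6.5).
Data: 31 successes in 37 trials. The binomial likelihood contributes p^31(1−p)^6, so the posterior is Beta(10+31, 6.5+6) = Beta(41, 12.5).
For Beta(a, b) with a, b > 1 the mode is (a−1)/(a+b−2) = 40/51.5 ≈ 0.7767.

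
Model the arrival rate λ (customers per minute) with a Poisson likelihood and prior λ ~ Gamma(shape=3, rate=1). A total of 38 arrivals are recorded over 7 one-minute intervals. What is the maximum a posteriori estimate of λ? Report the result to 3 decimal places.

Σxᵢ = 38, n = 7.
Posterior ∝ λ^2e^(−1λ) · λ^38e^(−7λ) = λ^40e^(−8λ), i.e. Gamma(shape=41, rate=8).
The mode of a Gamma(a, b) with a ≥ 1 (shape–rate) is (a−1)/b = 40/8 ≈ 5.000.

λ̂_MAP = 5.000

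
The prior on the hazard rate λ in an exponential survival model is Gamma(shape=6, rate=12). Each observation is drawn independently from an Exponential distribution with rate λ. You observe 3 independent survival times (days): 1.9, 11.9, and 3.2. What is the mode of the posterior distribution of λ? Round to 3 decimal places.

λ̂_MAP = 0.276

The Exponential(rate=λ) likelihood is ∝ λ^n e^(−λΣtᵢ). Here n = 3 and Σtᵢ = 1.9 + 11.9 + 3.2 = 17.
Posterior ∝ λ^5e^(−12λ) · λ^3e^(−17λ) = λ^8e^(−29λ), i.e. Gamma(9, 29).
Mode = (a−1)/b = 8/29 ≈ 0.276.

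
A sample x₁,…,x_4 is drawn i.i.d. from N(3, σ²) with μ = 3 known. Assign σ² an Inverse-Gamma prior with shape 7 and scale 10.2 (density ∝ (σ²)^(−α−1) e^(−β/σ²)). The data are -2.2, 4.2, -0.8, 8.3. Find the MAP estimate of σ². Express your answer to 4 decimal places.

σ̂²_MAP = 4.5705

Sum of squared deviations about the known mean: SS = (-2.2−3)² + (4.2−3)² + (-0.8−3)² + (8.3−3)² = 71.01.
The Normal likelihood contributes (σ²)^(−n/2) exp(−SS/(2σ²)), so the posterior is Inverse-Gamma(α + n/2, β + SS/2) = Inverse-Gamma(9, 45.705).
The mode of Inverse-Gamma(a, b) is b/(a+1) = 45.705/10 ≈ 4.5705.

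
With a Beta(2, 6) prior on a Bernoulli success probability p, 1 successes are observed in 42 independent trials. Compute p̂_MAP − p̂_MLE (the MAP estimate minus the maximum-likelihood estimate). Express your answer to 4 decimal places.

MAP − MLE = 0.0179

Posterior is Beta(3, 47); MAP = (3−1)/(50−2) = 2/48 ≈ 0.04167.
MLE ignores the prior: p̂_MLE = k/n = 1/42 ≈ 0.02381.
Difference = 2/48 − 1/42 = 1/56 ≈ 0.0179.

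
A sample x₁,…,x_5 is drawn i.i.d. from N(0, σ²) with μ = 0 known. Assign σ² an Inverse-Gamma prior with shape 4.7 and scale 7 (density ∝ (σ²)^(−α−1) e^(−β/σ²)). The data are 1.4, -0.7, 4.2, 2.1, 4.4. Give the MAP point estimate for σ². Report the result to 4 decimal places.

σ̂²_MAP = 3.5280

Sum of squared deviations about the known mean: SS = (1.4−0)² + (-0.7−0)² + (4.2−0)² + (2.1−0)² + (4.4−0)² = 43.86.
The Normal likelihood contributes (σ²)^(−n/2) exp(−SS/(2σ²)), so the posterior is Inverse-Gamma(α + n/2, β + SS/2) = Inverse-Gamma(7.2, 28.93).
The mode of Inverse-Gamma(a, b) is b/(a+1) = 28.93/8.2 ≈ 3.5280.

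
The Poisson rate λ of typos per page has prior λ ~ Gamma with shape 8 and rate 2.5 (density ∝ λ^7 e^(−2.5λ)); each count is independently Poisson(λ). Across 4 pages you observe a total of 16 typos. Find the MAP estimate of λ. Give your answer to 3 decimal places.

λ̂_MAP = 3.538

Σxᵢ = 16, n = 4.
Posterior ∝ λ^7e^(−2.5λ) · λ^16e^(−4λ) = λ^23e^(−6.5λ), i.e. Gamma(shape=24, rate=6.5).
The mode of a Gamma(a, b) with a ≥ 1 (shape–rate) is (a−1)/b = 23/6.5 ≈ 3.538.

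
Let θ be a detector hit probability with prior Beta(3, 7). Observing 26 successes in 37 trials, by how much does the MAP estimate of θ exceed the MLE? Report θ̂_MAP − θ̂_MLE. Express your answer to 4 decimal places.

MAP − MLE = -0.0805

Posterior is Beta(29, 18); MAP = (29−1)/(47−2) = 28/45 ≈ 0.62222.
MLE ignores the prior: θ̂_MLE = k/n = 26/37 ≈ 0.70270.
Difference = 28/45 − 26/37 = -134/1665 ≈ -0.0805.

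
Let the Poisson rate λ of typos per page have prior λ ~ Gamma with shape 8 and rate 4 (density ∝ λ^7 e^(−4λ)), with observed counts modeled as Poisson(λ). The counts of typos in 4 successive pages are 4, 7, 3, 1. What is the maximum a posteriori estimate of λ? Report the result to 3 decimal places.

Σxᵢ = 4+7+3+1 = 15, with n = 4.
Posterior ∝ λ^7e^(−4λ) · λ^15e^(−4λ) = λ^22e^(−8λ), i.e. Gamma(shape=23, rate=8).
The mode of a Gamma(a, b) with a ≥ 1 (shape–rate) is (a−1)/b = 22/8 ≈ 2.750.

λ̂_MAP = 2.750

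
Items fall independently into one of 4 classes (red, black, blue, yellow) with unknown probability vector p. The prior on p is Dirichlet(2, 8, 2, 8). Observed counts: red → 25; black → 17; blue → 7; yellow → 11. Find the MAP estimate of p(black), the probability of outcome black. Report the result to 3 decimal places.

MAP estimate of p(black) = 0.316

The posterior is Dirichlet(αᵢ + nᵢ) = Dirichlet(27, 25, 9, 19).
For a Dirichlet(a₁,…,a_K) with all aᵢ > 1, the mode has j-th component (aⱼ − 1)/(Σaᵢ − K).
Here Σaᵢ = 80 and K = 4, so p(black) = (25 − 1)/(80 − 4) = 24/76 ≈ 0.316.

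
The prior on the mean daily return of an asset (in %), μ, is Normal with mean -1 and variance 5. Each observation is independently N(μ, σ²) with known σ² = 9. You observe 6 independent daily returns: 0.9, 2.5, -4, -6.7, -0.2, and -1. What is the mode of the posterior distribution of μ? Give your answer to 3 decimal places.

n = 6; x̄ = (0.9 + 2.5 + (-4) + (-6.7) + (-0.2) + (-1))/6 = -8.5/6 = -17/12 ≈ -1.4167.
For a Normal prior and Normal likelihood with known variance, the posterior is Normal; its mode equals its mean, the precision-weighted average.
Prior precision 1/σ₀² = 1/5 = 0.2; data precision n/σ² = 6/9 = 2/3.
μ̂ = (0.2·(-1) + (2/3)·(-17/12)) / (0.2 + 2/3) = (-103/90)/(13/15) = -103/78 ≈ -1.321.

μ̂_MAP = -1.321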